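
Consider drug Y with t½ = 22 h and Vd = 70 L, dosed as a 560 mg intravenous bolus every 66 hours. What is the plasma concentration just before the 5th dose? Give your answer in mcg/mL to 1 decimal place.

1.1 mcg/mL

f = (1/2)^(τ/t½) = (1/2)^(66/22) ≈ 0.1250.
C₀ = D/Vd = 560/70 ≈ 8.000 mcg/mL.
Before the 5th dose, 4 doses have been given. Superposition: Cmin = C₀·(f + f² + … + f^4).
≈ 8.000 × (0.1250 + 0.0156 + 0.0020 + 0.0002) ≈ 8.000 × 0.1428 ≈ 1.142 mcg/mL.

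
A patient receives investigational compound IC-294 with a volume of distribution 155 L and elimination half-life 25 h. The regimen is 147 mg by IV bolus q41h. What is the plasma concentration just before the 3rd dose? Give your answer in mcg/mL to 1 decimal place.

f = (1/2)^(τ/t½) = (1/2)^(41/25) ≈ 0.3209.
C₀ = D/Vd = 147/155 ≈ 0.948 mcg/mL.
Before the 3rd dose, 2 doses have been given. Superposition: Cmin = C₀·(f + f²).
≈ 0.948 × (0.3209 + 0.1030) ≈ 0.948 × 0.4239 ≈ 0.402 mcg/mL.

0.4 mcg/mL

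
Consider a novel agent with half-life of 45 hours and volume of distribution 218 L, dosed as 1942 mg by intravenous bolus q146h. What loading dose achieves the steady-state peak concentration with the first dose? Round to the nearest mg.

f = (1/2)^(146/45) ≈ 0.105518; accumulation ratio R = 1/(1−f) ≈ 1.11797.
Loading dose to hit Cmax,ss on first dose: D_load = D_maint·R ≈ 1942 × 1.11797 ≈ 2171.10 mg.

2171 mg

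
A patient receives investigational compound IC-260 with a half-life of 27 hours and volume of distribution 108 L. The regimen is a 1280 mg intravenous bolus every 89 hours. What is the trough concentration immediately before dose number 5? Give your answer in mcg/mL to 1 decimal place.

f = (1/2)^(τ/t½) = (1/2)^(89/27) ≈ 0.1018.
C₀ = D/Vd = 1280/108 ≈ 11.852 mcg/mL.
Before the 5th dose, 4 doses have been given. Superposition: Cmin = C₀·(f + f² + … + f^4).
≈ 11.852 × (0.1018 + 0.0104 + 0.0011 + 0.0001) ≈ 11.852 × 0.1134 ≈ 1.344 mcg/mL.

1.3 mcg/mL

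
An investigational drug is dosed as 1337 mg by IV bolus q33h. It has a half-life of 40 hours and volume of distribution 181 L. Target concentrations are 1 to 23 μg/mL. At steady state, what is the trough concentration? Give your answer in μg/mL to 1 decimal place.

9.6 μg/mL

τ/t½ = 33/40 ≈ 0.825, so fraction remaining f = (1/2)^(33/40) ≈ 0.5645.
At steady state, accumulation factor R = 1/(1 − e^(−kτ)) ≈ 2.2962.
Each bolus raises the concentration by D/Vd = 1337/181 ≈ 7.387 μg/mL.
Steady-state peak Cmax,ss = C₀·R ≈ 7.387 × 2.2962 ≈ 16.962 μg/mL.
Steady-state trough Cmin,ss = Cmax,ss·f ≈ 16.962 × 0.5645 ≈ 9.575 μg/mL.
Trough 9.6 μg/mL vs MEC 1 μg/mL: adequate.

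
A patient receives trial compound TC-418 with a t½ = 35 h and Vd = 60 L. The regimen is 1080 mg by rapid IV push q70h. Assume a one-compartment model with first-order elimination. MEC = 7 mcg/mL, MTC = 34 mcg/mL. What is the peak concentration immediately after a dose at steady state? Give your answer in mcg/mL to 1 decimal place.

τ = 70 h = 2 half-lives, so f = (1/2)^2 = 0.25.
At steady state, R = 1/(1 − 0.25) = 4/3.
Single-dose peak C₀ = D/Vd = 1080/60 = 18 mcg/mL.
Steady-state peak Cmax,ss = C₀·R = 18 × 4/3 ≈ 24.000 mcg/mL.
Peak 24.0 mcg/mL vs MTC 34 mcg/mL: below toxic threshold.

24.0 mcg/mL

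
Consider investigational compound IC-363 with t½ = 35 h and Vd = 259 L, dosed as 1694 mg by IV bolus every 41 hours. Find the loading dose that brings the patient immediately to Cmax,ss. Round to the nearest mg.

f = (1/2)^(41/35) ≈ 0.443981; accumulation ratio R = 1/(1−f) ≈ 1.79850.
Loading dose to hit Cmax,ss on first dose: D_load = D_maint·R ≈ 1694 × 1.79850 ≈ 3046.66 mg.

3047 mg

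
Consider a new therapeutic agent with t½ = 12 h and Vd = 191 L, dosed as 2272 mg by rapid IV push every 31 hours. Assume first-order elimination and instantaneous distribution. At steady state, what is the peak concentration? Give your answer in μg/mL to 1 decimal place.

k = ln2/t½ = ln2/12 ≈ 0.057762 h⁻¹; fraction remaining f = e^(−kτ) = e^(−0.057762×31) ≈ 0.1669.
Accumulation ratio R = 1/(1 − f) ≈ 1/0.8331 ≈ 1.2003.
Each bolus raises the concentration by D/Vd = 2272/191 ≈ 11.895 μg/mL.
Cmax,ss = C₀/(1 − f) ≈ 11.895/0.8331 ≈ 14.278 μg/mL.

14.3 μg/mL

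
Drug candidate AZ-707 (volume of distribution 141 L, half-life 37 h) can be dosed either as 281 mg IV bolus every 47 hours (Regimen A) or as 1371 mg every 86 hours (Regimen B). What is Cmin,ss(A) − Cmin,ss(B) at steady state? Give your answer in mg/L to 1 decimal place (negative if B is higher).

-1.0 mg/L

Regimen A: f = (1/2)^(47/37) ≈ 0.4146; Cmin,ss = (281/141)·f/(1−f) ≈ 1.411 mg/L.
Regimen B: f = (1/2)^(86/37) ≈ 0.1997; Cmin,ss = (1371/141)·f/(1−f) ≈ 2.426 mg/L.
Difference ≈ 1.411 − 2.426 ≈ -1.015 mg/L.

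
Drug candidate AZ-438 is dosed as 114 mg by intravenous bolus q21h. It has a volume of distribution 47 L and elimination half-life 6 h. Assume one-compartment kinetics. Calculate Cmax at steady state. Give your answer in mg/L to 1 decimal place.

τ/t½ = 21/6 ≈ 3.5, so fraction remaining f = (1/2)^(21/6) ≈ 0.0884.
Accumulation ratio R = 1/(1 − f) ≈ 1/0.9116 ≈ 1.0970.
Each bolus raises the concentration by D/Vd = 114/47 ≈ 2.426 mg/L.
Steady-state peak Cmax,ss = C₀·R ≈ 2.426 × 1.0970 ≈ 2.661 mg/L.

2.7 mg/L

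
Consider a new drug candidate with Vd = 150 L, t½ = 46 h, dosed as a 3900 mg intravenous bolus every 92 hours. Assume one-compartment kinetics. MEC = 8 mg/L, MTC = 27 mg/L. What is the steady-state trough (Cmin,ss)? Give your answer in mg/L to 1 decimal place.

8.7 mg/L

The dosing interval is 2 half-lives, so f = 2^(−2) = 0.25.
At steady state, R = 1/(1 − 0.25) = 4/3.
Single-dose peak C₀ = D/Vd = 3900/150 = 26 mg/L.
Steady-state peak Cmax,ss = C₀·R = 26 × 4/3 ≈ 34.667 mg/L.
Steady-state trough Cmin,ss = Cmax,ss·f ≈ 34.667 × 0.25 ≈ 8.667 mg/L.
Trough 8.7 mg/L vs MEC 8 mg/L: adequate.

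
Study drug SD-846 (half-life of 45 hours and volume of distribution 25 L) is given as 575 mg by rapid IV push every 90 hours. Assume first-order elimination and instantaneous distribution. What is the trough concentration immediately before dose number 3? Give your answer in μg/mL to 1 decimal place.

f = (1/2)^(τ/t½) = (1/2)^(90/45) ≈ 0.2500.
C₀ = D/Vd = 575/25 ≈ 23.000 μg/mL.
Before the 3rd dose, 2 doses have been given. Superposition: Cmin = C₀·(f + f²).
≈ 23.000 × (0.2500 + 0.0625) ≈ 23.000 × 0.3125 ≈ 7.188 μg/mL.

7.2 μg/mL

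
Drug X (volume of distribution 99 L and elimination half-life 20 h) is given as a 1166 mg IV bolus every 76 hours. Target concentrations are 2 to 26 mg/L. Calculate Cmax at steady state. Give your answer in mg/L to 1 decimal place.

12.7 mg/L

k = ln2/t½ = ln2/20 ≈ 0.034657 h⁻¹; fraction remaining f = e^(−kτ) = e^(−0.034657×76) ≈ 0.0718.
At steady state, accumulation factor R = 1/(1 − e^(−kτ)) ≈ 1.0774.
Single-dose peak C₀ = D/Vd = 1166/99 ≈ 11.778 mg/L.
Cmax,ss = C₀/(1 − f) ≈ 11.778/0.9282 ≈ 12.689 mg/L.
Peak 12.7 mg/L vs MTC 26 mg/L: below toxic threshold.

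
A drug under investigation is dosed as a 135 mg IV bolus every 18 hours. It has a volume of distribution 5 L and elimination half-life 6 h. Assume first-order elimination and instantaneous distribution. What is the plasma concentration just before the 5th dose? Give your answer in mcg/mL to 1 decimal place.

f = (1/2)^(τ/t½) = (1/2)^(18/6) ≈ 0.1250.
C₀ = D/Vd = 135/5 ≈ 27.000 mcg/mL.
Before the 5th dose, 4 doses have been given. Superposition: Cmin = C₀·(f + f² + … + f^4).
≈ 27.000 × (0.1250 + 0.0156 + 0.0020 + 0.0002) ≈ 27.000 × 0.1428 ≈ 3.856 mcg/mL.

3.9 mcg/mL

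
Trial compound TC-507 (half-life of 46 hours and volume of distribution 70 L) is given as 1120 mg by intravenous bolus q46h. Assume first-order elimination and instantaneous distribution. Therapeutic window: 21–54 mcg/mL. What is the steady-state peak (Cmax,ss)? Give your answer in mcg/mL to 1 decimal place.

The dosing interval is 1 half-life, so f = 2^(−1) = 0.5.
At steady state, R = 1/(1 − 0.5) = 2/1.
Single-dose peak C₀ = D/Vd = 1120/70 = 16 mcg/mL.
Steady-state peak Cmax,ss = C₀·R = 16 × 2/1 ≈ 32.000 mcg/mL.
Peak 32.0 mcg/mL vs MTC 54 mcg/mL: below toxic threshold.

32.0 mcg/mL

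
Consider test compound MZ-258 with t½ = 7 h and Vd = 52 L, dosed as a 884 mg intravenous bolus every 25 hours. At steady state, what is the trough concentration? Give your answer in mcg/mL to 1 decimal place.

1.6 mcg/mL

k = ln2/t½ = ln2/7 ≈ 0.099021 h⁻¹; fraction remaining f = e^(−kτ) = e^(−0.099021×25) ≈ 0.0841.
At steady state, accumulation factor R = 1/(1 − e^(−kτ)) ≈ 1.0918.
Each bolus raises the concentration by D/Vd = 884/52 ≈ 17.000 mcg/mL.
Steady-state peak Cmax,ss = C₀·R ≈ 17.000 × 1.0918 ≈ 18.561 mcg/mL.
One interval later, Cmin,ss = Cmax,ss·e^(−kτ) ≈ 18.561 × 0.0841 ≈ 1.561 mcg/mL.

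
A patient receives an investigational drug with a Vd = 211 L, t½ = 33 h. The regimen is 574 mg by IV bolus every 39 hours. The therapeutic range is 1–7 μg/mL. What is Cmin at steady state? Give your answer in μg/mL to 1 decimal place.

2.1 μg/mL

Over one 39-h interval, 39/33 ≈ 1.1818 half-lives elapse, leaving f ≈ 0.4408 of each dose.
Each bolus raises the concentration by D/Vd = 574/211 ≈ 2.720 μg/mL.
Steady-state trough Cmin,ss = C₀·f/(1−f) ≈ 2.720 × 0.4408/0.5592 ≈ 2.144 μg/mL.
Trough 2.1 μg/mL vs MEC 1 μg/mL: adequate.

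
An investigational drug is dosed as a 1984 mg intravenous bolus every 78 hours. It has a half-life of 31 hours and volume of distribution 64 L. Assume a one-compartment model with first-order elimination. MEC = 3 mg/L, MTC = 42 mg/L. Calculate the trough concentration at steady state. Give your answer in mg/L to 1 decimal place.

Over one 78-h interval, 78/31 ≈ 2.5161 half-lives elapse, leaving f ≈ 0.1748 of each dose.
Single-dose peak C₀ = D/Vd = 1984/64 ≈ 31.000 mg/L.
Steady-state trough Cmin,ss = C₀·f/(1−f) ≈ 31.000 × 0.1748/0.8252 ≈ 6.567 mg/L.
Trough 6.6 mg/L vs MEC 3 mg/L: adequate.

6.6 mg/L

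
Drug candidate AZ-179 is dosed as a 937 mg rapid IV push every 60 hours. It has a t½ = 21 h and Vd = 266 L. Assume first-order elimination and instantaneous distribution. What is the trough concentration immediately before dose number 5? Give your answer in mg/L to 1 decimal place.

0.6 mg/L

f = (1/2)^(τ/t½) = (1/2)^(60/21) ≈ 0.1380.
C₀ = D/Vd = 937/266 ≈ 3.523 mg/L.
Before the 5th dose, 4 doses have been given. Superposition: Cmin = C₀·(f + f² + … + f^4).
≈ 3.523 × (0.1380 + 0.0190 + 0.0026 + 0.0004) ≈ 3.523 × 0.1600 ≈ 0.564 mg/L.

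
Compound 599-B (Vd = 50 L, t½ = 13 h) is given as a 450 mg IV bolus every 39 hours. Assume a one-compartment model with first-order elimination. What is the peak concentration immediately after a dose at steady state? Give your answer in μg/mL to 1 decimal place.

The dosing interval is 3 half-lives, so f = 2^(−3) = 0.125.
Accumulation ratio R = 1/(1 − f) = 1/0.875 = 8/7.
Single-dose peak C₀ = D/Vd = 450/50 = 9 μg/mL.
Steady-state peak Cmax,ss = C₀·R = 9 × 8/7 ≈ 10.286 μg/mL.

10.3 μg/mL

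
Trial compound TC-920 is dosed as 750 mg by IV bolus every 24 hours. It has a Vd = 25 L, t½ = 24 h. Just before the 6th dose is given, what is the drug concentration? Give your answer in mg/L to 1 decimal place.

f = (1/2)^(τ/t½) = (1/2)^(24/24) ≈ 0.5000.
C₀ = D/Vd = 750/25 ≈ 30.000 mg/L.
Before the 6th dose, 5 doses have been given. Superposition: Cmin = C₀·(f + f² + … + f^5).
≈ 30.000 × (0.5000 + 0.2500 + 0.1250 + 0.0625 + 0.0313) ≈ 30.000 × 0.9688 ≈ 29.064 mg/L.

29.1 mg/L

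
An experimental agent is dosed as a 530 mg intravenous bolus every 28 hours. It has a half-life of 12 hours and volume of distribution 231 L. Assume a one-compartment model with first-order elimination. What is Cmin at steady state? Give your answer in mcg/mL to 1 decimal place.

0.6 mcg/mL

k = ln2/t½ = ln2/12 ≈ 0.057762 h⁻¹; fraction remaining f = e^(−kτ) = e^(−0.057762×28) ≈ 0.1984.
At steady state, accumulation factor R = 1/(1 − e^(−kτ)) ≈ 1.2475.
Single-dose peak C₀ = D/Vd = 530/231 ≈ 2.294 mcg/mL.
Steady-state peak Cmax,ss = C₀·R ≈ 2.294 × 1.2475 ≈ 2.862 mcg/mL.
One interval later, Cmin,ss = Cmax,ss·e^(−kτ) ≈ 2.862 × 0.1984 ≈ 0.568 mcg/mL.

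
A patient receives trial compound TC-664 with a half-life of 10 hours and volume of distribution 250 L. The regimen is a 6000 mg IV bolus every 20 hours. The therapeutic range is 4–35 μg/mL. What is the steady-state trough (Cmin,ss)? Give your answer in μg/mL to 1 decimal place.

8.0 μg/mL

τ = 20 h = 2 half-lives, so f = (1/2)^2 = 0.25.
At steady state, R = 1/(1 − 0.25) = 4/3.
Single-dose peak C₀ = D/Vd = 6000/250 = 24 μg/mL.
Steady-state peak Cmax,ss = C₀·R = 24 × 4/3 ≈ 32.000 μg/mL.
Steady-state trough Cmin,ss = Cmax,ss·f ≈ 32.000 × 0.25 ≈ 8.000 μg/mL.
Trough 8.0 μg/mL vs MEC 4 μg/mL: adequate.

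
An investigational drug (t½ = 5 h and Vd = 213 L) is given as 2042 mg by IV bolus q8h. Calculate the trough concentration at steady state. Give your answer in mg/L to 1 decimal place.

τ/t½ = 8/5 ≈ 1.6, so fraction remaining f = (1/2)^(8/5) ≈ 0.3299.
Each bolus raises the concentration by D/Vd = 2042/213 ≈ 9.587 mg/L.
Steady-state trough Cmin,ss = C₀·f/(1−f) ≈ 9.587 × 0.3299/0.6701 ≈ 4.720 mg/L.

4.7 mg/L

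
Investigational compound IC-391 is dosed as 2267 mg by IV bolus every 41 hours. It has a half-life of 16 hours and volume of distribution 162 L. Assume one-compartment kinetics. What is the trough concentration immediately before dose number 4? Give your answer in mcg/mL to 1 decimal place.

f = (1/2)^(τ/t½) = (1/2)^(41/16) ≈ 0.1693.
C₀ = D/Vd = 2267/162 ≈ 13.994 mcg/mL.
Before the 4th dose, 3 doses have been given. Superposition: Cmin = C₀·(f + f² + … + f^3).
≈ 13.994 × (0.1693 + 0.0287 + 0.0049) ≈ 13.994 × 0.2029 ≈ 2.839 mcg/mL.

2.8 mcg/mL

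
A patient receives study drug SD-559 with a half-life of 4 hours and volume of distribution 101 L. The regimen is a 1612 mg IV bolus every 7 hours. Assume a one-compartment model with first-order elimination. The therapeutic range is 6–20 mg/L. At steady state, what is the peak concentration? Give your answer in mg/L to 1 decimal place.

k = ln2/t½ = ln2/4 ≈ 0.173287 h⁻¹; fraction remaining f = e^(−kτ) = e^(−0.173287×7) ≈ 0.2973.
At steady state, accumulation factor R = 1/(1 − e^(−kτ)) ≈ 1.4231.
Each bolus raises the concentration by D/Vd = 1612/101 ≈ 15.960 mg/L.
Cmax,ss = C₀/(1 − f) ≈ 15.960/0.7027 ≈ 22.712 mg/L.
Peak 22.7 mg/L vs MTC 20 mg/L: exceeds toxic threshold.

22.7 mg/L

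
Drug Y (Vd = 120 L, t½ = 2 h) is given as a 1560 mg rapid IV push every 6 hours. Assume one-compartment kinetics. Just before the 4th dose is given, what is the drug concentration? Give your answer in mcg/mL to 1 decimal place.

f = (1/2)^(τ/t½) = (1/2)^(6/2) ≈ 0.1250.
C₀ = D/Vd = 1560/120 ≈ 13.000 mcg/mL.
Before the 4th dose, 3 doses have been given. Superposition: Cmin = C₀·(f + f² + … + f^3).
≈ 13.000 × (0.1250 + 0.0156 + 0.0020) ≈ 13.000 × 0.1426 ≈ 1.854 mcg/mL.

1.9 mcg/mL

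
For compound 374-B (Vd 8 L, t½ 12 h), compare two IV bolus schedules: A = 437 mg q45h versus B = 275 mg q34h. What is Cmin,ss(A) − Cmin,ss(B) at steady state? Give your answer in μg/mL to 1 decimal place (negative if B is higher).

Regimen A: f = (1/2)^(45/12) ≈ 0.0743; Cmin,ss = (437/8)·f/(1−f) ≈ 4.384 μg/mL.
Regimen B: f = (1/2)^(34/12) ≈ 0.1403; Cmin,ss = (275/8)·f/(1−f) ≈ 5.610 μg/mL.
Difference ≈ 4.384 − 5.610 ≈ -1.226 μg/mL.

-1.2 μg/mL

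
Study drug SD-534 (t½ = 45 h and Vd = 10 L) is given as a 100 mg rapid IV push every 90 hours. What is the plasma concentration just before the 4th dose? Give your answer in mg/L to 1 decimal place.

3.3 mg/L

f = (1/2)^(τ/t½) = (1/2)^(90/45) ≈ 0.2500.
C₀ = D/Vd = 100/10 ≈ 10.000 mg/L.
Before the 4th dose, 3 doses have been given. Superposition: Cmin = C₀·(f + f² + … + f^3).
≈ 10.000 × (0.2500 + 0.0625 + 0.0156) ≈ 10.000 × 0.3281 ≈ 3.281 mg/L.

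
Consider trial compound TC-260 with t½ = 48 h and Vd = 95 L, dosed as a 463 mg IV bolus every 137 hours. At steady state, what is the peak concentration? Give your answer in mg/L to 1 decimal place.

5.7 mg/L

k = ln2/t½ = ln2/48 ≈ 0.014441 h⁻¹; fraction remaining f = e^(−kτ) = e^(−0.014441×137) ≈ 0.1383.
Accumulation ratio R = 1/(1 − f) ≈ 1/0.8617 ≈ 1.1605.
Single-dose peak C₀ = D/Vd = 463/95 ≈ 4.874 mg/L.
Steady-state peak Cmax,ss = C₀·R ≈ 4.874 × 1.1605 ≈ 5.656 mg/L.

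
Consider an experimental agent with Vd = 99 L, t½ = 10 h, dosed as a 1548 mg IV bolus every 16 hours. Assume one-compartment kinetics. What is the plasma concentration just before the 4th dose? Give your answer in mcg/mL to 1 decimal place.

f = (1/2)^(τ/t½) = (1/2)^(16/10) ≈ 0.3299.
C₀ = D/Vd = 1548/99 ≈ 15.636 mcg/mL.
Before the 4th dose, 3 doses have been given. Superposition: Cmin = C₀·(f + f² + … + f^3).
≈ 15.636 × (0.3299 + 0.1088 + 0.0359) ≈ 15.636 × 0.4746 ≈ 7.421 mcg/mL.

7.4 mcg/mL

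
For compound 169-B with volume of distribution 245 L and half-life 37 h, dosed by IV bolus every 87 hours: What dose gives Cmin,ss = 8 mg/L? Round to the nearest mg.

8042 mg

τ/t½ = 87/37 ≈ 2.3514, so f = (1/2)^(87/37) ≈ 0.195962.
Cmin,ss = (D/Vd)·f/(1−f), so D = Cmin,ss·Vd·(1−f)/f.
D = 8 × 245 × (1−f)/f ≈ 8 × 245 × 4.10303 ≈ 8041.94 mg.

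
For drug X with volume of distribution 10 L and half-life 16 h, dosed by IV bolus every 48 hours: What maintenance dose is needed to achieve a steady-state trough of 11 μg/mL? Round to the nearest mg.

770 mg

τ/t½ = 48/16 ≈ 3, so f = (1/2)^(48/16) ≈ 0.125000.
Cmin,ss = (D/Vd)·f/(1−f), so D = Cmin,ss·Vd·(1−f)/f.
D = 11 × 10 × (1−f)/f ≈ 11 × 10 × 7.00000 ≈ 770.00 mg.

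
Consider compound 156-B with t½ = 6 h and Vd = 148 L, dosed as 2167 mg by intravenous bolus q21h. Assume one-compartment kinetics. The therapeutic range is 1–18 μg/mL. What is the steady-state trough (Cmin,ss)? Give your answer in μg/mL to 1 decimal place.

τ/t½ = 21/6 ≈ 3.5, so fraction remaining f = (1/2)^(21/6) ≈ 0.0884.
Accumulation ratio R = 1/(1 − f) ≈ 1/0.9116 ≈ 1.0970.
Single-dose peak C₀ = D/Vd = 2167/148 ≈ 14.642 μg/mL.
Steady-state peak Cmax,ss = C₀·R ≈ 14.642 × 1.0970 ≈ 16.062 μg/mL.
Steady-state trough Cmin,ss = Cmax,ss·f ≈ 16.062 × 0.0884 ≈ 1.420 μg/mL.
Trough 1.4 μg/mL vs MEC 1 μg/mL: adequate.

1.4 μg/mL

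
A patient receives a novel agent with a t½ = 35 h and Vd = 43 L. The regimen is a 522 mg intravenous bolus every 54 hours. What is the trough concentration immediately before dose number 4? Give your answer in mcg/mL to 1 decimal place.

6.1 mcg/mL

f = (1/2)^(τ/t½) = (1/2)^(54/35) ≈ 0.3432.
C₀ = D/Vd = 522/43 ≈ 12.140 mcg/mL.
Before the 4th dose, 3 doses have been given. Superposition: Cmin = C₀·(f + f² + … + f^3).
≈ 12.140 × (0.3432 + 0.1178 + 0.0404) ≈ 12.140 × 0.5014 ≈ 6.087 mcg/mL.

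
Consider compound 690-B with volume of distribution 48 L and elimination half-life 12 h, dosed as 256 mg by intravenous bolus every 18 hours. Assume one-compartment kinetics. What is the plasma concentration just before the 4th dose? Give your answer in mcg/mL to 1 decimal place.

f = (1/2)^(τ/t½) = (1/2)^(18/12) ≈ 0.3536.
C₀ = D/Vd = 256/48 ≈ 5.333 mcg/mL.
Before the 4th dose, 3 doses have been given. Superposition: Cmin = C₀·(f + f² + … + f^3).
≈ 5.333 × (0.3536 + 0.1250 + 0.0442) ≈ 5.333 × 0.5228 ≈ 2.788 mcg/mL.

2.8 mcg/mL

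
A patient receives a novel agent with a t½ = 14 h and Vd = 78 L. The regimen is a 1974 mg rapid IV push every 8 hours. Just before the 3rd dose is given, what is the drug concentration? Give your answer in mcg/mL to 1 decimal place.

28.5 mcg/mL

f = (1/2)^(τ/t½) = (1/2)^(8/14) ≈ 0.6730.
C₀ = D/Vd = 1974/78 ≈ 25.308 mcg/mL.
Before the 3rd dose, 2 doses have been given. Superposition: Cmin = C₀·(f + f²).
≈ 25.308 × (0.6730 + 0.4529) ≈ 25.308 × 1.1259 ≈ 28.494 mcg/mL.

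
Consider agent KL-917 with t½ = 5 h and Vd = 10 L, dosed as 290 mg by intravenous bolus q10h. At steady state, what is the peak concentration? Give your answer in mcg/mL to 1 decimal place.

The dosing interval is 2 half-lives, so f = 2^(−2) = 0.25.
Accumulation ratio R = 1/(1 − f) = 1/0.75 = 4/3.
Single-dose peak C₀ = D/Vd = 290/10 = 29 mcg/mL.
Steady-state peak Cmax,ss = C₀·R = 29 × 4/3 ≈ 38.667 mcg/mL.

38.7 mcg/mL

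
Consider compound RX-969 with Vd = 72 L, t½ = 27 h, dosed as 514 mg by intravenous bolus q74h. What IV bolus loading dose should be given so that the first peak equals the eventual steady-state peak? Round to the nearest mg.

f = (1/2)^(74/27) ≈ 0.149608; accumulation ratio R = 1/(1−f) ≈ 1.17593.
Loading dose to hit Cmax,ss on first dose: D_load = D_maint·R ≈ 514 × 1.17593 ≈ 604.43 mg.

604 mg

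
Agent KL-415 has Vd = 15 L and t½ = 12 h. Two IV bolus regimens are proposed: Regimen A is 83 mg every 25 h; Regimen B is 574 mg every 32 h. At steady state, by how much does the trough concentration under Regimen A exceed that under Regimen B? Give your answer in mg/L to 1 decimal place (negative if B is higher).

-5.4 mg/L

Regimen A: f = (1/2)^(25/12) ≈ 0.2360; Cmin,ss = (83/15)·f/(1−f) ≈ 1.709 mg/L.
Regimen B: f = (1/2)^(32/12) ≈ 0.1575; Cmin,ss = (574/15)·f/(1−f) ≈ 7.154 mg/L.
Difference ≈ 1.709 − 7.154 ≈ -5.445 mg/L.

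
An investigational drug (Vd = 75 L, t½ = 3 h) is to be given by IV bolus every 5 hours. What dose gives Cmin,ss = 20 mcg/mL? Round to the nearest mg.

τ/t½ = 5/3 ≈ 1.6667, so f = (1/2)^(5/3) ≈ 0.314980.
Cmin,ss = (D/Vd)·f/(1−f), so D = Cmin,ss·Vd·(1−f)/f.
D = 20 × 75 × (1−f)/f ≈ 20 × 75 × 2.17480 ≈ 3262.20 mg.

3262 mg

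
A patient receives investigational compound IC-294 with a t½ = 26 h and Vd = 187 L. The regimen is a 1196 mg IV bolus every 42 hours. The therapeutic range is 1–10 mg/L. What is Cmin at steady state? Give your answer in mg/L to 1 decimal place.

3.1 mg/L

Over one 42-h interval, 42/26 ≈ 1.6154 half-lives elapse, leaving f ≈ 0.3264 of each dose.
Each bolus raises the concentration by D/Vd = 1196/187 ≈ 6.396 mg/L.
Steady-state trough Cmin,ss = C₀·f/(1−f) ≈ 6.396 × 0.3264/0.6736 ≈ 3.099 mg/L.
Trough 3.1 mg/L vs MEC 1 mg/L: adequate.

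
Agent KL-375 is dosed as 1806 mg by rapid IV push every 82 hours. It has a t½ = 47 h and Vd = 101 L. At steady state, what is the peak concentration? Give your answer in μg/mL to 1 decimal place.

25.5 μg/mL

k = ln2/t½ = ln2/47 ≈ 0.014748 h⁻¹; fraction remaining f = e^(−kτ) = e^(−0.014748×82) ≈ 0.2984.
Accumulation ratio R = 1/(1 − f) ≈ 1/0.7016 ≈ 1.4253.
Single-dose peak C₀ = D/Vd = 1806/101 ≈ 17.881 μg/mL.
Steady-state peak Cmax,ss = C₀·R ≈ 17.881 × 1.4253 ≈ 25.486 μg/mL.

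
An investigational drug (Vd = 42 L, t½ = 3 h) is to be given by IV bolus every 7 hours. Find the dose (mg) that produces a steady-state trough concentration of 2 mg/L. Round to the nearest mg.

339 mg

τ/t½ = 7/3 ≈ 2.3333, so f = (1/2)^(7/3) ≈ 0.198425.
Cmin,ss = (D/Vd)·f/(1−f), so D = Cmin,ss·Vd·(1−f)/f.
D = 2 × 42 × (1−f)/f ≈ 2 × 42 × 4.03969 ≈ 339.33 mg.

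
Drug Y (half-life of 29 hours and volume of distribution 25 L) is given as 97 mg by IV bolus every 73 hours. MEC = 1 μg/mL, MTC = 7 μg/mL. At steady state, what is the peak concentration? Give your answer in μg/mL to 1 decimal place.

Over one 73-h interval, 73/29 ≈ 2.5172 half-lives elapse, leaving f ≈ 0.1747 of each dose.
At steady state, accumulation factor R = 1/(1 − e^(−kτ)) ≈ 1.2117.
Single-dose peak C₀ = D/Vd = 97/25 ≈ 3.880 μg/mL.
Steady-state peak Cmax,ss = C₀·R ≈ 3.880 × 1.2117 ≈ 4.701 μg/mL.
Peak 4.7 μg/mL vs MTC 7 μg/mL: below toxic threshold.

4.7 μg/mL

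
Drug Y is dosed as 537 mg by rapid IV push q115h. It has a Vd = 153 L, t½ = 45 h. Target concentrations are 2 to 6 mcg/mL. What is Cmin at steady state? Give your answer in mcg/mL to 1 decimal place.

τ/t½ = 115/45 ≈ 2.5556, so fraction remaining f = (1/2)^(115/45) ≈ 0.1701.
Each bolus raises the concentration by D/Vd = 537/153 ≈ 3.510 mcg/mL.
Steady-state trough Cmin,ss = C₀·f/(1−f) ≈ 3.510 × 0.1701/0.8299 ≈ 0.719 mcg/mL.
Trough 0.7 mcg/mL vs MEC 2 mcg/mL: subtherapeutic.

0.7 mcg/mL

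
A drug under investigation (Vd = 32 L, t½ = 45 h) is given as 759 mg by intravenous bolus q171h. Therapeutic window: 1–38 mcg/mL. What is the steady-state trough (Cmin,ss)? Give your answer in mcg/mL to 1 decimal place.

1.8 mcg/mL

τ/t½ = 171/45 ≈ 3.8, so fraction remaining f = (1/2)^(171/45) ≈ 0.0718.
Single-dose peak C₀ = D/Vd = 759/32 ≈ 23.719 mcg/mL.
Steady-state trough Cmin,ss = C₀·f/(1−f) ≈ 23.719 × 0.0718/0.9282 ≈ 1.835 mcg/mL.
Trough 1.8 mcg/mL vs MEC 1 mcg/mL: adequate.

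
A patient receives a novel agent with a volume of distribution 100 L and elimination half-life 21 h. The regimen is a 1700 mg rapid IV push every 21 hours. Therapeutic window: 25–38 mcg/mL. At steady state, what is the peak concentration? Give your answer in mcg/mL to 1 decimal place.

34.0 mcg/mL

The dosing interval is 1 half-life, so f = 2^(−1) = 0.5.
Accumulation ratio R = 1/(1 − f) = 1/0.5 = 2/1.
Single-dose peak C₀ = D/Vd = 1700/100 = 17 mcg/mL.
Steady-state peak Cmax,ss = C₀·R = 17 × 2/1 ≈ 34.000 mcg/mL.
Peak 34.0 mcg/mL vs MTC 38 mcg/mL: below toxic threshold.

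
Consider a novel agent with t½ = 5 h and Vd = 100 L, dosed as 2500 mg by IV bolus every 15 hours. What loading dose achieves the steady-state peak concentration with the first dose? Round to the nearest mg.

f = (1/2)^(15/5) ≈ 0.125000; accumulation ratio R = 1/(1−f) ≈ 1.14286.
Loading dose to hit Cmax,ss on first dose: D_load = D_maint·R ≈ 2500 × 1.14286 ≈ 2857.15 mg.

2857 mg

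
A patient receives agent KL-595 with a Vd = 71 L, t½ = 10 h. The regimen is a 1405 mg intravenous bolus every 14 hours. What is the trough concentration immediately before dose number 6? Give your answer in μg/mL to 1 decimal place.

f = (1/2)^(τ/t½) = (1/2)^(14/10) ≈ 0.3789.
C₀ = D/Vd = 1405/71 ≈ 19.789 μg/mL.
Before the 6th dose, 5 doses have been given. Superposition: Cmin = C₀·(f + f² + … + f^5).
≈ 19.789 × (0.3789 + 0.1436 + 0.0544 + 0.0206 + 0.0078) ≈ 19.789 × 0.6053 ≈ 11.978 μg/mL.

12.0 μg/mL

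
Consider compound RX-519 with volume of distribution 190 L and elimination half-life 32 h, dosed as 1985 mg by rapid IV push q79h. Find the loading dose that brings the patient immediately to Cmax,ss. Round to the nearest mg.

2423 mg

f = (1/2)^(79/32) ≈ 0.180648; accumulation ratio R = 1/(1−f) ≈ 1.22048.
Loading dose to hit Cmax,ss on first dose: D_load = D_maint·R ≈ 1985 × 1.22048 ≈ 2422.65 mg.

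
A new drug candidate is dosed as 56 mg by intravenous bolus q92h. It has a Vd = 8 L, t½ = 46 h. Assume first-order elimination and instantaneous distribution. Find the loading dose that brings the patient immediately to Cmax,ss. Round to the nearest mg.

75 mg

f = (1/2)^(92/46) ≈ 0.250000; accumulation ratio R = 1/(1−f) ≈ 1.33333.
Loading dose to hit Cmax,ss on first dose: D_load = D_maint·R ≈ 56 × 1.33333 ≈ 74.67 mg.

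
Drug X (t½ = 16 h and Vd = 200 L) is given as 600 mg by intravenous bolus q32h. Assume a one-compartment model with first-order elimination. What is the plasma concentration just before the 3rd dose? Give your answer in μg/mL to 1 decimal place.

0.9 μg/mL

f = (1/2)^(τ/t½) = (1/2)^(32/16) ≈ 0.2500.
C₀ = D/Vd = 600/200 ≈ 3.000 μg/mL.
Before the 3rd dose, 2 doses have been given. Superposition: Cmin = C₀·(f + f²).
≈ 3.000 × (0.2500 + 0.0625) ≈ 3.000 × 0.3125 ≈ 0.938 μg/mL.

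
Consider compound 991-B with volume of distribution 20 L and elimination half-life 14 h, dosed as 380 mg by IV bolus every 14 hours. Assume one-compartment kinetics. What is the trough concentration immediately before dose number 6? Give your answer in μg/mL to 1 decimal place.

18.4 μg/mL

f = (1/2)^(τ/t½) = (1/2)^(14/14) ≈ 0.5000.
C₀ = D/Vd = 380/20 ≈ 19.000 μg/mL.
Before the 6th dose, 5 doses have been given. Superposition: Cmin = C₀·(f + f² + … + f^5).
≈ 19.000 × (0.5000 + 0.2500 + 0.1250 + 0.0625 + 0.0313) ≈ 19.000 × 0.9688 ≈ 18.407 μg/mL.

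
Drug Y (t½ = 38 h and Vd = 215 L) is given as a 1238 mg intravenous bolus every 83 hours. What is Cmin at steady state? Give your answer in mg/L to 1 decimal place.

1.6 mg/L

k = ln2/t½ = ln2/38 ≈ 0.018241 h⁻¹; fraction remaining f = e^(−kτ) = e^(−0.018241×83) ≈ 0.2200.
Each bolus raises the concentration by D/Vd = 1238/215 ≈ 5.758 mg/L.
Steady-state trough Cmin,ss = C₀·f/(1−f) ≈ 5.758 × 0.2200/0.7800 ≈ 1.624 mg/L.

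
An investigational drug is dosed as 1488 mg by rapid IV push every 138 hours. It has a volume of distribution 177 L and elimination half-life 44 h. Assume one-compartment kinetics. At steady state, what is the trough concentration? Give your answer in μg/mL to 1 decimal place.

Over one 138-h interval, 138/44 ≈ 3.1364 half-lives elapse, leaving f ≈ 0.1137 of each dose.
At steady state, accumulation factor R = 1/(1 − e^(−kτ)) ≈ 1.1283.
Single-dose peak C₀ = D/Vd = 1488/177 ≈ 8.407 μg/mL.
Steady-state peak Cmax,ss = C₀·R ≈ 8.407 × 1.1283 ≈ 9.486 μg/mL.
One interval later, Cmin,ss = Cmax,ss·e^(−kτ) ≈ 9.486 × 0.1137 ≈ 1.079 μg/mL.

1.1 μg/mL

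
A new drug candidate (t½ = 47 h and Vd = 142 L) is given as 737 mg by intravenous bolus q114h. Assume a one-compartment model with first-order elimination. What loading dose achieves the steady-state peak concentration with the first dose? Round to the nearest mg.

906 mg

f = (1/2)^(114/47) ≈ 0.186141; accumulation ratio R = 1/(1−f) ≈ 1.22871.
Loading dose to hit Cmax,ss on first dose: D_load = D_maint·R ≈ 737 × 1.22871 ≈ 905.56 mg.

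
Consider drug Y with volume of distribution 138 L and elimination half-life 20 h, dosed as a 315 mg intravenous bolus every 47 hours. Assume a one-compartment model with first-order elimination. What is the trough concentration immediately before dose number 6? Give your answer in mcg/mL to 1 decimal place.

0.6 mcg/mL

f = (1/2)^(τ/t½) = (1/2)^(47/20) ≈ 0.1961.
C₀ = D/Vd = 315/138 ≈ 2.283 mcg/mL.
Before the 6th dose, 5 doses have been given. Superposition: Cmin = C₀·(f + f² + … + f^5).
≈ 2.283 × (0.1961 + 0.0385 + 0.0075 + 0.0015 + 0.0003) ≈ 2.283 × 0.2439 ≈ 0.557 mcg/mL.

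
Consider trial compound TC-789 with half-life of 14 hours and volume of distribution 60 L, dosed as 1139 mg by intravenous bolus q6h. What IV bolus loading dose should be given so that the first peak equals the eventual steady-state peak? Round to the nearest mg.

4432 mg

f = (1/2)^(6/14) ≈ 0.742997; accumulation ratio R = 1/(1−f) ≈ 3.89101.
Loading dose to hit Cmax,ss on first dose: D_load = D_maint·R ≈ 1139 × 3.89101 ≈ 4431.86 mg.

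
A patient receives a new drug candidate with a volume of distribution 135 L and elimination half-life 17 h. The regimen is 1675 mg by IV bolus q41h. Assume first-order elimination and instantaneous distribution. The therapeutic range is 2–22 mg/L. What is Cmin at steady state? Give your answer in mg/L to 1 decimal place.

2.9 mg/L

k = ln2/t½ = ln2/17 ≈ 0.040773 h⁻¹; fraction remaining f = e^(−kτ) = e^(−0.040773×41) ≈ 0.1879.
Accumulation ratio R = 1/(1 − f) ≈ 1/0.8121 ≈ 1.2314.
Each bolus raises the concentration by D/Vd = 1675/135 ≈ 12.407 mg/L.
Cmax,ss = C₀/(1 − f) ≈ 12.407/0.8121 ≈ 15.278 mg/L.
One interval later, Cmin,ss = Cmax,ss·e^(−kτ) ≈ 15.278 × 0.1879 ≈ 2.871 mg/L.
Trough 2.9 mg/L vs MEC 2 mg/L: adequate.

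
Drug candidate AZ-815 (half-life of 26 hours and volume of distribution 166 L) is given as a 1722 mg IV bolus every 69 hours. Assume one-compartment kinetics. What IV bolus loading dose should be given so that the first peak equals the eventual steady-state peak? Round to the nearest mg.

f = (1/2)^(69/26) ≈ 0.158896; accumulation ratio R = 1/(1−f) ≈ 1.18891.
Loading dose to hit Cmax,ss on first dose: D_load = D_maint·R ≈ 1722 × 1.18891 ≈ 2047.30 mg.

2047 mg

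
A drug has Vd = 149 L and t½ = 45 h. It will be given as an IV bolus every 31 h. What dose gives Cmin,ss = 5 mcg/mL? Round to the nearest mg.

456 mg

τ/t½ = 31/45 ≈ 0.68889, so f = (1/2)^(31/45) ≈ 0.620331.
Cmin,ss = (D/Vd)·f/(1−f), so D = Cmin,ss·Vd·(1−f)/f.
D = 5 × 149 × (1−f)/f ≈ 5 × 149 × 0.61204 ≈ 455.97 mg.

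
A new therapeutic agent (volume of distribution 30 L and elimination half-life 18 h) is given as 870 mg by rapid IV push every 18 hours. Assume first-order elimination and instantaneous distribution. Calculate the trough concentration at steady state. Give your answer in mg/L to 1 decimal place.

29.0 mg/L

The dosing interval is 1 half-life, so f = 2^(−1) = 0.5.
At steady state, R = 1/(1 − 0.5) = 2/1.
Single-dose peak C₀ = D/Vd = 870/30 = 29 mg/L.
Steady-state peak Cmax,ss = C₀·R = 29 × 2/1 ≈ 58.000 mg/L.
Steady-state trough Cmin,ss = Cmax,ss·f ≈ 58.000 × 0.5 ≈ 29.000 mg/L.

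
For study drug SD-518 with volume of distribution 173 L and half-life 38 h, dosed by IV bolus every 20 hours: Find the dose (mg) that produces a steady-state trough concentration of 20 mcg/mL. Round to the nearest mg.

1523 mg

τ/t½ = 20/38 ≈ 0.52632, so f = (1/2)^(20/38) ≈ 0.694326.
Cmin,ss = (D/Vd)·f/(1−f), so D = Cmin,ss·Vd·(1−f)/f.
D = 20 × 173 × (1−f)/f ≈ 20 × 173 × 0.44025 ≈ 1523.26 mg.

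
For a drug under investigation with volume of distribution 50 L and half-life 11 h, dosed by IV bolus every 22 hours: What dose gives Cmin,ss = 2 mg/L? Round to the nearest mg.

300 mg

τ/t½ = 22/11 ≈ 2, so f = (1/2)^(22/11) ≈ 0.250000.
Cmin,ss = (D/Vd)·f/(1−f), so D = Cmin,ss·Vd·(1−f)/f.
D = 2 × 50 × (1−f)/f ≈ 2 × 50 × 3.00000 ≈ 300.00 mg.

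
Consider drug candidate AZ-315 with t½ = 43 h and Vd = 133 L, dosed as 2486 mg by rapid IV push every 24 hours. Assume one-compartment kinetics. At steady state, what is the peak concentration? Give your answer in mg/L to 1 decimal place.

58.3 mg/L

τ/t½ = 24/43 ≈ 0.55814, so fraction remaining f = (1/2)^(24/43) ≈ 0.6792.
At steady state, accumulation factor R = 1/(1 − e^(−kτ)) ≈ 3.1172.
Single-dose peak C₀ = D/Vd = 2486/133 ≈ 18.692 mg/L.
Steady-state peak Cmax,ss = C₀·R ≈ 18.692 × 3.1172 ≈ 58.267 mg/L.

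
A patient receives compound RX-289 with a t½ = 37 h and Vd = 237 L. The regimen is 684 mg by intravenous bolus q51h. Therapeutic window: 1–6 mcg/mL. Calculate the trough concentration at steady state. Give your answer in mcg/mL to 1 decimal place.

τ/t½ = 51/37 ≈ 1.3784, so fraction remaining f = (1/2)^(51/37) ≈ 0.3847.
Each bolus raises the concentration by D/Vd = 684/237 ≈ 2.886 mcg/mL.
Steady-state trough Cmin,ss = C₀·f/(1−f) ≈ 2.886 × 0.3847/0.6153 ≈ 1.804 mcg/mL.
Trough 1.8 mcg/mL vs MEC 1 mcg/mL: adequate.

1.8 mcg/mL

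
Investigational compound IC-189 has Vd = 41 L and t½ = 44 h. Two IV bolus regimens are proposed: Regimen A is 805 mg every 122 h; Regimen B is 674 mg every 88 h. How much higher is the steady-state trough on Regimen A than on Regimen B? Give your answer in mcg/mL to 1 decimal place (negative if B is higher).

Regimen A: f = (1/2)^(122/44) ≈ 0.1463; Cmin,ss = (805/41)·f/(1−f) ≈ 3.365 mcg/mL.
Regimen B: f = (1/2)^(88/44) ≈ 0.2500; Cmin,ss = (674/41)·f/(1−f) ≈ 5.480 mcg/mL.
Difference ≈ 3.365 − 5.480 ≈ -2.115 mcg/mL.

-2.1 mcg/mL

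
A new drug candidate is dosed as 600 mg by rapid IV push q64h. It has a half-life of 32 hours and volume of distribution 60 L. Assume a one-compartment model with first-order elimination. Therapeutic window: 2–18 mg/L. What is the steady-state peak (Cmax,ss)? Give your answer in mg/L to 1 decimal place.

13.3 mg/L

τ = 64 h = 2 half-lives, so f = (1/2)^2 = 0.25.
At steady state, R = 1/(1 − 0.25) = 4/3.
Single-dose peak C₀ = D/Vd = 600/60 = 10 mg/L.
Steady-state peak Cmax,ss = C₀·R = 10 × 4/3 ≈ 13.333 mg/L.
Peak 13.3 mg/L vs MTC 18 mg/L: below toxic threshold.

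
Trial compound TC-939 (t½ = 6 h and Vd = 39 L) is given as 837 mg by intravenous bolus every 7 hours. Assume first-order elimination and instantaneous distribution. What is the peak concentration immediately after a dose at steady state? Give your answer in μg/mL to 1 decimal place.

38.7 μg/mL

k = ln2/t½ = ln2/6 ≈ 0.115525 h⁻¹; fraction remaining f = e^(−kτ) = e^(−0.115525×7) ≈ 0.4454.
At steady state, accumulation factor R = 1/(1 − e^(−kτ)) ≈ 1.8031.
Each bolus raises the concentration by D/Vd = 837/39 ≈ 21.462 μg/mL.
Cmax,ss = C₀/(1 − f) ≈ 21.462/0.5546 ≈ 38.698 μg/mL.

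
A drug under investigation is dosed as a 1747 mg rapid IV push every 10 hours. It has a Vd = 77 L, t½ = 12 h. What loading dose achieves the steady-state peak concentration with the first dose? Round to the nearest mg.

f = (1/2)^(10/12) ≈ 0.561231; accumulation ratio R = 1/(1−f) ≈ 2.27910.
Loading dose to hit Cmax,ss on first dose: D_load = D_maint·R ≈ 1747 × 2.27910 ≈ 3981.59 mg.

3982 mg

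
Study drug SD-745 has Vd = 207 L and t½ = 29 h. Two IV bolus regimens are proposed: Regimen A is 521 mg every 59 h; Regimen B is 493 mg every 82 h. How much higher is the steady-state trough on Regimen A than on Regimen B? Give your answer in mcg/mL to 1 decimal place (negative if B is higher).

Regimen A: f = (1/2)^(59/29) ≈ 0.2441; Cmin,ss = (521/207)·f/(1−f) ≈ 0.813 mcg/mL.
Regimen B: f = (1/2)^(82/29) ≈ 0.1409; Cmin,ss = (493/207)·f/(1−f) ≈ 0.391 mcg/mL.
Difference ≈ 0.813 − 0.391 ≈ 0.422 mcg/mL.

0.4 mcg/mL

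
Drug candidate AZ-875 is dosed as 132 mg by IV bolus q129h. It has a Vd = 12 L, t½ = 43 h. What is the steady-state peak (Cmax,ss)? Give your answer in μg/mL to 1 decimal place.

12.6 μg/mL

τ = 129 h = 3 half-lives, so f = (1/2)^3 = 0.125.
At steady state, R = 1/(1 − 0.125) = 8/7.
Single-dose peak C₀ = D/Vd = 132/12 = 11 μg/mL.
Steady-state peak Cmax,ss = C₀·R = 11 × 8/7 ≈ 12.571 μg/mL.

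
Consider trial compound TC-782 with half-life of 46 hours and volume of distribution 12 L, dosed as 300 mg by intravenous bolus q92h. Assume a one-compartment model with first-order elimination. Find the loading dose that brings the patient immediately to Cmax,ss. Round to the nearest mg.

400 mg

f = (1/2)^(92/46) ≈ 0.250000; accumulation ratio R = 1/(1−f) ≈ 1.33333.
Loading dose to hit Cmax,ss on first dose: D_load = D_maint·R ≈ 300 × 1.33333 ≈ 400.00 mg.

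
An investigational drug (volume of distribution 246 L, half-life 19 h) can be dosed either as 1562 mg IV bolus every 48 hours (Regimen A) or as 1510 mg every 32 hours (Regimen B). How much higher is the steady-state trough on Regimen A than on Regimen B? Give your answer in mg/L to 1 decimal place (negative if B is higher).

-1.4 mg/L

Regimen A: f = (1/2)^(48/19) ≈ 0.1736; Cmin,ss = (1562/246)·f/(1−f) ≈ 1.334 mg/L.
Regimen B: f = (1/2)^(32/19) ≈ 0.3112; Cmin,ss = (1510/246)·f/(1−f) ≈ 2.773 mg/L.
Difference ≈ 1.334 − 2.773 ≈ -1.439 mg/L.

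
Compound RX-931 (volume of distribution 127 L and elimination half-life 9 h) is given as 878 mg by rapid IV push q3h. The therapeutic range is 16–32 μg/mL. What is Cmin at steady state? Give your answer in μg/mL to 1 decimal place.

k = ln2/t½ = ln2/9 ≈ 0.077016 h⁻¹; fraction remaining f = e^(−kτ) = e^(−0.077016×3) ≈ 0.7937.
Accumulation ratio R = 1/(1 − f) ≈ 1/0.2063 ≈ 4.8473.
Single-dose peak C₀ = D/Vd = 878/127 ≈ 6.913 μg/mL.
Steady-state peak Cmax,ss = C₀·R ≈ 6.913 × 4.8473 ≈ 33.509 μg/mL.
Steady-state trough Cmin,ss = Cmax,ss·f ≈ 33.509 × 0.7937 ≈ 26.596 μg/mL.
Trough 26.6 μg/mL vs MEC 16 μg/mL: adequate.

26.6 μg/mL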